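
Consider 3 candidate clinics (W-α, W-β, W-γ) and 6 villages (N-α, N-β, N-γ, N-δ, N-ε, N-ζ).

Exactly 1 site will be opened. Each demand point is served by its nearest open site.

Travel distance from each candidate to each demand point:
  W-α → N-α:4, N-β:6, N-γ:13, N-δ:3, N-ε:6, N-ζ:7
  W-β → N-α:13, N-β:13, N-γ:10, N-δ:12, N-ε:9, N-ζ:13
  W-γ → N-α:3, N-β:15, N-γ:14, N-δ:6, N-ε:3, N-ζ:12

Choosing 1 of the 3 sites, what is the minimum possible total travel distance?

39

Open {W-α}.
  N-α→W-α 4, N-β→W-α 6, N-γ→W-α 13, N-δ→W-α 3, N-ε→W-α 6, N-ζ→W-α 7  ⇒ total 39.
Compare {W-γ}: total 53.
Compare {W-β}: total 70.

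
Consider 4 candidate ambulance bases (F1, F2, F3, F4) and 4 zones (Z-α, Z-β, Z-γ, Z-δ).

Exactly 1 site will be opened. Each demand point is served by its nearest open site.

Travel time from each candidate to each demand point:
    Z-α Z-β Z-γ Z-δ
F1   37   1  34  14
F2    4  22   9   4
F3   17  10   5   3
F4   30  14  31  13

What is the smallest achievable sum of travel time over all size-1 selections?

35

Open {F3}.
  Z-α→F3 17, Z-β→F3 10, Z-γ→F3 5, Z-δ→F3 3  ⇒ total 35.
Compare {F2}: total 39.
Compare {F1}: total 86.
No size-1 selection does better; minimum is 35.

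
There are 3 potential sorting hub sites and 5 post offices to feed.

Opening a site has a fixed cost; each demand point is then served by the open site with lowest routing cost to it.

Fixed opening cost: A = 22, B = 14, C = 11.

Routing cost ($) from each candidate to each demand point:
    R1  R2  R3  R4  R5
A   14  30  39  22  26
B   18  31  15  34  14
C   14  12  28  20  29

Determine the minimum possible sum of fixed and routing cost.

Open {B, C}: assign each demand point to its cheapest open site.
  R1→C 14, R2→C 12, R3→B 15, R4→C 20, R5→B 14
  routing cost 75, fixed 25 → total 100.
Compare {C}: routing cost 103 + fixed 11 = 114.
Compare {A, B, C}: routing cost 75 + fixed 47 = 122.
Compare {B}: routing cost 112 + fixed 14 = 126.
All other subsets cost ≥ 114. Minimum total cost: 100.

100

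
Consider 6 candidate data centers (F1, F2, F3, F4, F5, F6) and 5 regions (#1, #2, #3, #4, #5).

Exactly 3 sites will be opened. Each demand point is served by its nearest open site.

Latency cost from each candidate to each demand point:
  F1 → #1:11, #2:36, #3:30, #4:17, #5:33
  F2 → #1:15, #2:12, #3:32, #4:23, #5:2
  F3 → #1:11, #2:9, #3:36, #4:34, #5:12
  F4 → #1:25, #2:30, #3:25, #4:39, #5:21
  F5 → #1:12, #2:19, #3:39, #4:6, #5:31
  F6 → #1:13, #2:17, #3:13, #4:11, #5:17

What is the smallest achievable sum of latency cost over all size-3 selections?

45

Open {F2, F5, F6}.
  #1→F5 12, #2→F2 12, #3→F6 13, #4→F5 6, #5→F2 2  ⇒ total 45.
Compare {F2, F3, F6}: total 46.
Compare {F1, F2, F6}: total 49.
No size-3 selection does better; minimum is 45.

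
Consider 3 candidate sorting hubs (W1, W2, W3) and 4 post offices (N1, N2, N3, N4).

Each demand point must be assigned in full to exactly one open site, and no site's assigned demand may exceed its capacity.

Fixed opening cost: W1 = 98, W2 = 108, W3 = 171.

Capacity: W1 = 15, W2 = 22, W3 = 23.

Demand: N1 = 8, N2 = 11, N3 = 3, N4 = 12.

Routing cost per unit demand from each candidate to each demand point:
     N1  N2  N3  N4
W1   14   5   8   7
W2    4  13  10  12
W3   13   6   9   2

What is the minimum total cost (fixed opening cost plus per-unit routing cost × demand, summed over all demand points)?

431

Open {W2, W3}; cheapest assignment that respects the capacities:
  W2 (cap 22, load 11): N1, N3 — cost 8×4 + 3×10 = 62
  W3 (cap 23, load 23): N2, N4 — cost 11×6 + 12×2 = 90
  Shipping 152, fixed 279 → total 431.
  Any other capacity-feasible assignment to {W2, W3} ships for at least 152.
Compare {W1, W2}: its best feasible assignment gives total 461.
Compare {W1, W3}: its best feasible assignment gives total 476.
Every other set of open sites that can feasibly serve all demand totals ≥ 461 even under its best assignment. Minimum: 431.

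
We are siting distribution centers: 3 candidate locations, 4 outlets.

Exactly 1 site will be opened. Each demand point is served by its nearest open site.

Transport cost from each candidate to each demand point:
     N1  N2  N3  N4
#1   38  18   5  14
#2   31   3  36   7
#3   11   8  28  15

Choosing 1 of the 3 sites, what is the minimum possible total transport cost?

62

Open {#3}.
  N1→#3 11, N2→#3 8, N3→#3 28, N4→#3 15  ⇒ total 62.
Compare {#1}: total 75.
Compare {#2}: total 77.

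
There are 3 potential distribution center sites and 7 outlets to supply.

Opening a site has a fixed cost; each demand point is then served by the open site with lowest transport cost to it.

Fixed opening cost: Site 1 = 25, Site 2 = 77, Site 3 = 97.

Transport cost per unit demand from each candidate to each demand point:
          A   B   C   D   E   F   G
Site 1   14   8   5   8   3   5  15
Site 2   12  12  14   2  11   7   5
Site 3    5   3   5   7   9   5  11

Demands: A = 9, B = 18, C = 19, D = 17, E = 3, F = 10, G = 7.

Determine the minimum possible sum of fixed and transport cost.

Open {Site 2, Site 3}: assign each demand point to its cheapest open site.
  A→Site 3 9×5=45, B→Site 3 18×3=54, C→Site 3 19×5=95, D→Site 2 17×2=34, E→Site 3 3×9=27, F→Site 3 10×5=50, G→Site 2 7×5=35
  transport cost 340, fixed 174 → total 514.
Compare {Site 1, Site 2, Site 3}: transport cost 322 + fixed 199 = 521.
Compare {Site 3}: transport cost 467 + fixed 97 = 564.
Compare {Site 1, Site 3}: transport cost 449 + fixed 122 = 571.
All other subsets cost ≥ 521. Minimum total cost: 514.

514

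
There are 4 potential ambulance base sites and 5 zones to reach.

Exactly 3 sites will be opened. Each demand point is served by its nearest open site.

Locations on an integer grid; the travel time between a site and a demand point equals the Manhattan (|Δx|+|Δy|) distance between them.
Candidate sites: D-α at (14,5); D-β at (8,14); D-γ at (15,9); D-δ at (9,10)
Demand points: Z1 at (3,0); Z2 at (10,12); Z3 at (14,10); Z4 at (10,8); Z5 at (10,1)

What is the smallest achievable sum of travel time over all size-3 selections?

Open {D-α, D-γ, D-δ}.
  Z1→D-α 16, Z2→D-δ 3, Z3→D-γ 2, Z4→D-δ 3, Z5→D-α 8  ⇒ total 32.
Compare {D-β, D-γ, D-δ}: total 34.
Compare {D-α, D-β, D-δ}: total 35.
No size-3 selection does better; minimum is 32.

32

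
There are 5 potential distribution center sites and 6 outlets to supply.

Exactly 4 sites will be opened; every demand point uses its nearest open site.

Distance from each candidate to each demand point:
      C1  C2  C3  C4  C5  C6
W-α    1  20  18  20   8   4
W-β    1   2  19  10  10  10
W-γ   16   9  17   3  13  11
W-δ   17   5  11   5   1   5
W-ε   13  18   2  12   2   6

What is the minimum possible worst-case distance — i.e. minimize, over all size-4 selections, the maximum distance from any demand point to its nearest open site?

4

Open {W-α, W-β, W-γ, W-ε}.
  Farthest demand point is C6 at distance 4 (to W-α); all others are ≤ 4.
With {W-α, W-β, W-δ, W-ε} the worst case is 5.
With {W-α, W-γ, W-δ, W-ε} the worst case is 5.
No size-4 selection achieves below 4.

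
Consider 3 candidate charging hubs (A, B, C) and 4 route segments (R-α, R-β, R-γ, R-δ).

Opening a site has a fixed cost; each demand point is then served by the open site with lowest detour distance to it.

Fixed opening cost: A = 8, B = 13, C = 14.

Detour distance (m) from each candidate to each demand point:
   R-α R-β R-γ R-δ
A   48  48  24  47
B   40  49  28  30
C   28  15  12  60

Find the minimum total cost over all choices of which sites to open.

Open {B, C}: assign each demand point to its cheapest open site.
  R-α→C 28, R-β→C 15, R-γ→C 12, R-δ→B 30
  detour distance 85, fixed 27 → total 112.
Compare {A, B, C}: detour distance 85 + fixed 35 = 120.
Compare {A, C}: detour distance 102 + fixed 22 = 124.
Compare {C}: detour distance 115 + fixed 14 = 129.
All other subsets cost ≥ 120. Minimum total cost: 112.

112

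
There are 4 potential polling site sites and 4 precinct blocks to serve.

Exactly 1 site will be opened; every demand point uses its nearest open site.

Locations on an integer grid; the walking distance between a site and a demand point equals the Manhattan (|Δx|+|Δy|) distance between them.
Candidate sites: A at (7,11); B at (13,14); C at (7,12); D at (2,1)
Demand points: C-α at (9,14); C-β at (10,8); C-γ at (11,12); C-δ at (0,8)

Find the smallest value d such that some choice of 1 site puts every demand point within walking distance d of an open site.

10

Open {A}.
  Farthest demand point is C-δ at walking distance 10 (to A); all others are ≤ 10.
With {C} the worst case is 11.
With {B} the worst case is 19.
No size-1 selection achieves below 10.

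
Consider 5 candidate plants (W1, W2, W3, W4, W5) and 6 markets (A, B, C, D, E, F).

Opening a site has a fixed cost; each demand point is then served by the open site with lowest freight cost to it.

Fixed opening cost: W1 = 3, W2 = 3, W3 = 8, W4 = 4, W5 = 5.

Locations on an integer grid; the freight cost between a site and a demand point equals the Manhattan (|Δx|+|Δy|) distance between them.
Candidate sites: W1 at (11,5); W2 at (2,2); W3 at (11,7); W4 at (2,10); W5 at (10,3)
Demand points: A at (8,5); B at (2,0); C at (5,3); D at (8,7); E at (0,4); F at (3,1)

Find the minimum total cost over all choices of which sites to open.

Open {W1, W2}: assign each demand point to its cheapest open site.
  A→W1 3, B→W2 2, C→W2 4, D→W1 5, E→W2 4, F→W2 2
  freight cost 20, fixed 6 → total 26.
Compare {W2, W5}: freight cost 22 + fixed 8 = 30.
Compare {W1, W2, W4}: freight cost 20 + fixed 10 = 30.
Compare {W2, W3}: freight cost 20 + fixed 11 = 31.
All other subsets cost ≥ 30. Minimum total cost: 26.

26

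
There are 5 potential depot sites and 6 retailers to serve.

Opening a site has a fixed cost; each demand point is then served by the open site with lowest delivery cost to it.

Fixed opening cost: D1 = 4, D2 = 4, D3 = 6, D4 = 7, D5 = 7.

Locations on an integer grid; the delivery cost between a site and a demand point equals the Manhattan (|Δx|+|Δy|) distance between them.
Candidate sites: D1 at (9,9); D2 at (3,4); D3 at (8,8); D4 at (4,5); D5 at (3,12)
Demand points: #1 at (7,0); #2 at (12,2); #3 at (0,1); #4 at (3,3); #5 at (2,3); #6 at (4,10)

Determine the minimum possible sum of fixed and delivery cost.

39

Open {D2}: assign each demand point to its cheapest open site.
  #1→D2 8, #2→D2 11, #3→D2 6, #4→D2 1, #5→D2 2, #6→D2 7
  delivery cost 35, fixed 4 → total 39.
Compare {D1, D2}: delivery cost 33 + fixed 8 = 41.
Compare {D2, D5}: delivery cost 31 + fixed 11 = 42.
Compare {D2, D3}: delivery cost 33 + fixed 10 = 43.
All other subsets cost ≥ 41. Minimum total cost: 39.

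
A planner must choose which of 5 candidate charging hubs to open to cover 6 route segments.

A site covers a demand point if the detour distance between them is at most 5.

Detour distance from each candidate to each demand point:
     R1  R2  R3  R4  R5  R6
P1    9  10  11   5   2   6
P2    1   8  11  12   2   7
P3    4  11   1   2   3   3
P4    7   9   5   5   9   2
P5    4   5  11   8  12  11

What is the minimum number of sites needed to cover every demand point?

2

Coverage sets (demand points within 5 of each site):
  P1: {R4, R5}
  P2: {R1, R5}
  P3: {R1, R3, R4, R5, R6}
  P4: {R3, R4, R6}
  P5: {R1, R2}
No single site covers all 6 demand points.
But {P3, P5} covers everything, so the minimum is 2.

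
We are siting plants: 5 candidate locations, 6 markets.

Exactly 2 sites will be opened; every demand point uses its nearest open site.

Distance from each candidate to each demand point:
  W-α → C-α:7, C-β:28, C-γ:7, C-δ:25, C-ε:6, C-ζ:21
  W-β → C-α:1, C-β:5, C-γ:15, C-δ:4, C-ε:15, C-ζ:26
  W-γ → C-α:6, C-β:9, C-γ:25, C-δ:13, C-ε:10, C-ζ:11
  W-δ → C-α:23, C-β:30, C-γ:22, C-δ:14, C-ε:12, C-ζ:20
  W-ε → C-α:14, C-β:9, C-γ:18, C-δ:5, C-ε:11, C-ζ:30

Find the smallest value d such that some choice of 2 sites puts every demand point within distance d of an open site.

Open {W-α, W-γ}.
  Farthest demand point is C-δ at distance 13 (to W-γ); all others are ≤ 13.
With {W-β, W-γ} the worst case is 15.
With {W-γ, W-ε} the worst case is 18.
No size-2 selection achieves below 13.

13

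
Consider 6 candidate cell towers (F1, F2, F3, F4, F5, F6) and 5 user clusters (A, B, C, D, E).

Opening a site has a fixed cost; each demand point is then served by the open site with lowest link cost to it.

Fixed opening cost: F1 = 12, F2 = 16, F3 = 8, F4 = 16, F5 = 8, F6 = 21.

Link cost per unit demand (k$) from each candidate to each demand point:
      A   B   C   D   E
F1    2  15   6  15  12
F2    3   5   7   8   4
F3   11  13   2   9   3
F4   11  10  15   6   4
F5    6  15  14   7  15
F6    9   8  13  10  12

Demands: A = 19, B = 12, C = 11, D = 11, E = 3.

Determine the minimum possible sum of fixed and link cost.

Open {F1, F2, F3, F4}: assign each demand point to its cheapest open site.
  A→F1 19×2=38, B→F2 12×5=60, C→F3 11×2=22, D→F4 11×6=66, E→F3 3×3=9
  link cost 195, fixed 52 → total 247.
Compare {F1, F2, F3, F5}: link cost 206 + fixed 44 = 250.
Compare {F1, F2, F3}: link cost 217 + fixed 36 = 253.
Compare {F2, F3, F4}: link cost 214 + fixed 40 = 254.
All other subsets cost ≥ 250. Minimum total cost: 247.

247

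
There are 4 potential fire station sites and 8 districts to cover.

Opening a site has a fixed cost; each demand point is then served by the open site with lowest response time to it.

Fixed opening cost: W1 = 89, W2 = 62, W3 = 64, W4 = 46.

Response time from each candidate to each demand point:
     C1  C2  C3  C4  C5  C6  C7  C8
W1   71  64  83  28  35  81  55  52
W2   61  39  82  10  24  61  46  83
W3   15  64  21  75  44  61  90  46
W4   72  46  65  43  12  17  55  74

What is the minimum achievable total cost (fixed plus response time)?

365

Open {W3, W4}: assign each demand point to its cheapest open site.
  C1→W3 15, C2→W4 46, C3→W3 21, C4→W4 43, C5→W4 12, C6→W4 17, C7→W4 55, C8→W3 46
  response time 255, fixed 110 → total 365.
Compare {W2, W3, W4}: response time 206 + fixed 172 = 378.
Compare {W2, W3}: response time 262 + fixed 126 = 388.
Compare {W4}: response time 384 + fixed 46 = 430.
All other subsets cost ≥ 378. Minimum total cost: 365.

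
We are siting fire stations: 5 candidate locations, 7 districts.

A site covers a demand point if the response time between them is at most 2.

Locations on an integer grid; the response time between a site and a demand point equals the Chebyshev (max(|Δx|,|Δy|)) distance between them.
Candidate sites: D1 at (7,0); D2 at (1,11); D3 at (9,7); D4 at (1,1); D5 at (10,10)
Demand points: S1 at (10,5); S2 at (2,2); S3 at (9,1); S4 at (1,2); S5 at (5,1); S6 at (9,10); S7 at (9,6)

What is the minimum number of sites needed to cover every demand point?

Coverage sets (demand points within 2 of each site):
  D1: {S3, S5}
  D2: {}
  D3: {S1, S7}
  D4: {S2, S4}
  D5: {S6}
No 3 sites suffice: every size-3 union leaves at least one demand point uncovered.
But {D1, D3, D4, D5} covers everything, so the minimum is 4.

4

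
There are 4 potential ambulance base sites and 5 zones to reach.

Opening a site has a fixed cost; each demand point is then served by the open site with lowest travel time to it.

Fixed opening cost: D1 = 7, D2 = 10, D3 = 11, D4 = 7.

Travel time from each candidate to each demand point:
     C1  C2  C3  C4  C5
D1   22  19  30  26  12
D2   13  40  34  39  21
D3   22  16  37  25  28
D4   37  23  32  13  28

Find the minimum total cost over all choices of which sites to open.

Open {D1, D4}: assign each demand point to its cheapest open site.
  C1→D1 22, C2→D1 19, C3→D1 30, C4→D4 13, C5→D1 12
  travel time 96, fixed 14 → total 110.
Compare {D1, D2, D4}: travel time 87 + fixed 24 = 111.
Compare {D1}: travel time 109 + fixed 7 = 116.
Compare {D1, D2}: travel time 100 + fixed 17 = 117.
All other subsets cost ≥ 111. Minimum total cost: 110.

110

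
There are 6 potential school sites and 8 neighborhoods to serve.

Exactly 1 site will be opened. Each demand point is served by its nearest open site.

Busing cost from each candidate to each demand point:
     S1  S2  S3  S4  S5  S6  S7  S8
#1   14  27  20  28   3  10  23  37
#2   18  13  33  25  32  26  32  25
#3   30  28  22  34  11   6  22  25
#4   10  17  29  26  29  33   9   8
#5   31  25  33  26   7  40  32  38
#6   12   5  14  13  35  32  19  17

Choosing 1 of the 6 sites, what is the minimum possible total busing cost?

147

Open {#6}.
  S1→#6 12, S2→#6 5, S3→#6 14, S4→#6 13, S5→#6 35, S6→#6 32, S7→#6 19, S8→#6 17  ⇒ total 147.
Compare {#4}: total 161.
Compare {#1}: total 162.
No size-1 selection does better; minimum is 147.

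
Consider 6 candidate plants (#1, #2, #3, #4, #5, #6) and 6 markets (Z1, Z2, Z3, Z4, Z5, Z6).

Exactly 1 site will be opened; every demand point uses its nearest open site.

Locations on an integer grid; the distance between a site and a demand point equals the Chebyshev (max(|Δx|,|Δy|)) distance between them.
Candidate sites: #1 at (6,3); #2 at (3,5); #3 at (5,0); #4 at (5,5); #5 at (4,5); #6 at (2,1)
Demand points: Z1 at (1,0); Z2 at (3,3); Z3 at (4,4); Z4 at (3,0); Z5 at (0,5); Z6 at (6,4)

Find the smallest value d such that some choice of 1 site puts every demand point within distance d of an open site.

Open {#6}.
  Farthest demand point is Z5 at distance 4 (to #6); all others are ≤ 4.
With {#2} the worst case is 5.
With {#3} the worst case is 5.
No size-1 selection achieves below 4.

4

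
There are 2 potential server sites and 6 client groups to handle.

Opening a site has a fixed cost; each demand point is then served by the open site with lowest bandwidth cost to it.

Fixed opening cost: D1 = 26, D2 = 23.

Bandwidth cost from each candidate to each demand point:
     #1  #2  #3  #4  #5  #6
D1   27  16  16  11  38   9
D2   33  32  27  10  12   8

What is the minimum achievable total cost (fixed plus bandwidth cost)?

138

Open {D1, D2}: assign each demand point to its cheapest open site.
  #1→D1 27, #2→D1 16, #3→D1 16, #4→D2 10, #5→D2 12, #6→D2 8
  bandwidth cost 89, fixed 49 → total 138.
Compare {D1}: bandwidth cost 117 + fixed 26 = 143.
Compare {D2}: bandwidth cost 122 + fixed 23 = 145.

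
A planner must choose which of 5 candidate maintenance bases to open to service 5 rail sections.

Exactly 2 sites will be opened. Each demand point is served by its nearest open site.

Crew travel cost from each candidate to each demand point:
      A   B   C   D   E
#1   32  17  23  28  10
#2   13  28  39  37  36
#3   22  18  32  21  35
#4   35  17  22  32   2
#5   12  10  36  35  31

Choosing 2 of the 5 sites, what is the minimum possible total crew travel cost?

78

Open {#4, #5}.
  A→#5 12, B→#5 10, C→#4 22, D→#4 32, E→#4 2  ⇒ total 78.
Compare {#1, #5}: total 83.
Compare {#3, #4}: total 84.
No size-2 selection does better; minimum is 78.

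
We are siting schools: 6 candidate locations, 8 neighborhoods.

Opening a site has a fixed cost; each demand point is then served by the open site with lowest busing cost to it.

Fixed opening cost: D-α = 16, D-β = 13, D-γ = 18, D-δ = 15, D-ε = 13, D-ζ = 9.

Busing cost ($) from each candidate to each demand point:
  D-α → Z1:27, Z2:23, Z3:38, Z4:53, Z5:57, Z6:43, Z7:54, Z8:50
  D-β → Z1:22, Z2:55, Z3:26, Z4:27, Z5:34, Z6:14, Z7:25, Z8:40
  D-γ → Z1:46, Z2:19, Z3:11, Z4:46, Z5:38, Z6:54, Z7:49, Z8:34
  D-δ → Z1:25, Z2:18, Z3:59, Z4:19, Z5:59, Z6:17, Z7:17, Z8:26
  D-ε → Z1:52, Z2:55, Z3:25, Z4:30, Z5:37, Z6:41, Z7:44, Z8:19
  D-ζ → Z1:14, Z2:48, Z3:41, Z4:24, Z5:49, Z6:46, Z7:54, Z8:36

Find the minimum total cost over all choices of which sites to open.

202

Open {D-γ, D-δ, D-ζ}: assign each demand point to its cheapest open site.
  Z1→D-ζ 14, Z2→D-δ 18, Z3→D-γ 11, Z4→D-δ 19, Z5→D-γ 38, Z6→D-δ 17, Z7→D-δ 17, Z8→D-δ 26
  busing cost 160, fixed 42 → total 202.
Compare {D-δ, D-ε, D-ζ}: busing cost 166 + fixed 37 = 203.
Compare {D-β, D-δ}: busing cost 176 + fixed 28 = 204.
Compare {D-γ, D-δ}: busing cost 171 + fixed 33 = 204.
All other subsets cost ≥ 203. Minimum total cost: 202.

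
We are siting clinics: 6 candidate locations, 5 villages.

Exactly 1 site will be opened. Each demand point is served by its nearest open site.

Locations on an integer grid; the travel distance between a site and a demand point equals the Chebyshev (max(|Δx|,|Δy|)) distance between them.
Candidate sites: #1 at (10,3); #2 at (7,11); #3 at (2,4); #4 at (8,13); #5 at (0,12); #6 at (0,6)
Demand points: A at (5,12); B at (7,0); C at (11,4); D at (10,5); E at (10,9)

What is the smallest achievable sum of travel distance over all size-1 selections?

21

Open {#1}.
  A→#1 9, B→#1 3, C→#1 1, D→#1 2, E→#1 6  ⇒ total 21.
Compare {#2}: total 29.
Compare {#4}: total 37.
No size-1 selection does better; minimum is 21.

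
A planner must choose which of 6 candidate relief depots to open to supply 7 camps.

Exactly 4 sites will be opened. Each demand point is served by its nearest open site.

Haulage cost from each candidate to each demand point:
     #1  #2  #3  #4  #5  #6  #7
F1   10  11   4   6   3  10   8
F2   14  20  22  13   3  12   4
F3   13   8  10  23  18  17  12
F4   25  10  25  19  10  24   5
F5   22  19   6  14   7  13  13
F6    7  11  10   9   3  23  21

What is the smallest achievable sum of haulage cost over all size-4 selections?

Open {F1, F2, F3, F6}.
  #1→F6 7, #2→F3 8, #3→F1 4, #4→F1 6, #5→F1 3, #6→F1 10, #7→F2 4  ⇒ total 42.
Compare {F1, F3, F4, F6}: total 43.
Compare {F1, F2, F4, F6}: total 44.
No size-4 selection does better; minimum is 42.

42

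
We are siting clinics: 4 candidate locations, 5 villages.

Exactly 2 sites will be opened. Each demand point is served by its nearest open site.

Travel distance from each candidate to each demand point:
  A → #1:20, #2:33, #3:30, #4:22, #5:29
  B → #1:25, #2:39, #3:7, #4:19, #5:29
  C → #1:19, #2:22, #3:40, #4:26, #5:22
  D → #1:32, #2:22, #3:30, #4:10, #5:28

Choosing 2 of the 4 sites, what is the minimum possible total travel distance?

89

Open {B, C}.
  #1→C 19, #2→C 22, #3→B 7, #4→B 19, #5→C 22  ⇒ total 89.
Compare {B, D}: total 92.
Compare {C, D}: total 103.
No size-2 selection does better; minimum is 89.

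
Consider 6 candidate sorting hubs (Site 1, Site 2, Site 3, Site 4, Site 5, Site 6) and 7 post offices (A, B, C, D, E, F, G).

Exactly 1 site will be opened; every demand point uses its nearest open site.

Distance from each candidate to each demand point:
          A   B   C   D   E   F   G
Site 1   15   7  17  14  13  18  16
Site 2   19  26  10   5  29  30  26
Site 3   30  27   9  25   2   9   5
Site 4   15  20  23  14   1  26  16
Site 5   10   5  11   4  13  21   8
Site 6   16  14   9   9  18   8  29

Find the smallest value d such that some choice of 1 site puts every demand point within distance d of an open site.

Open {Site 1}.
  Farthest demand point is F at distance 18 (to Site 1); all others are ≤ 18.
With {Site 5} the worst case is 21.
With {Site 4} the worst case is 26.
No size-1 selection achieves below 18.

18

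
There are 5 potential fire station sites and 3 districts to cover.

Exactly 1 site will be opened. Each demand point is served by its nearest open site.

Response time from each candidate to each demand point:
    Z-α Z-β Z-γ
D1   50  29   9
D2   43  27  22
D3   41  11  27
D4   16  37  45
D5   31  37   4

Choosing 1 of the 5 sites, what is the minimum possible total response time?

Open {D5}.
  Z-α→D5 31, Z-β→D5 37, Z-γ→D5 4  ⇒ total 72.
Compare {D3}: total 79.
Compare {D1}: total 88.
No size-1 selection does better; minimum is 72.

72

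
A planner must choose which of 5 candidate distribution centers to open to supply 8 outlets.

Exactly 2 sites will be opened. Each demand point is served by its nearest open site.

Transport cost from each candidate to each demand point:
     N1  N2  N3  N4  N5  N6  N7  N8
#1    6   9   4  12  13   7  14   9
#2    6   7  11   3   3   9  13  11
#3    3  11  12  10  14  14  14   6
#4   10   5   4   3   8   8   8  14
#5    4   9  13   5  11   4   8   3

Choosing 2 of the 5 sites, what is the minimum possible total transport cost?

Open {#4, #5}.
  N1→#5 4, N2→#4 5, N3→#4 4, N4→#4 3, N5→#4 8, N6→#5 4, N7→#4 8, N8→#5 3  ⇒ total 39.
Compare {#2, #5}: total 43.
Compare {#3, #4}: total 45.
No size-2 selection does better; minimum is 39.

39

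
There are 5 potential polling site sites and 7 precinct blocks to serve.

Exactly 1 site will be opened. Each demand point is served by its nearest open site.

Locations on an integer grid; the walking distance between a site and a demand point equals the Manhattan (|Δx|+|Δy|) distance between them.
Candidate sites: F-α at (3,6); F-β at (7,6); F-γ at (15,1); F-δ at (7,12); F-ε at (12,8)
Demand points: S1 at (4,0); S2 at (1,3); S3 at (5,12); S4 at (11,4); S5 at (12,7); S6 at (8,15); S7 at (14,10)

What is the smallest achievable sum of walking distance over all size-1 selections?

59

Open {F-β}.
  S1→F-β 9, S2→F-β 9, S3→F-β 8, S4→F-β 6, S5→F-β 6, S6→F-β 10, S7→F-β 11  ⇒ total 59.
Compare {F-ε}: total 64.
Compare {F-δ}: total 67.
No size-1 selection does better; minimum is 59.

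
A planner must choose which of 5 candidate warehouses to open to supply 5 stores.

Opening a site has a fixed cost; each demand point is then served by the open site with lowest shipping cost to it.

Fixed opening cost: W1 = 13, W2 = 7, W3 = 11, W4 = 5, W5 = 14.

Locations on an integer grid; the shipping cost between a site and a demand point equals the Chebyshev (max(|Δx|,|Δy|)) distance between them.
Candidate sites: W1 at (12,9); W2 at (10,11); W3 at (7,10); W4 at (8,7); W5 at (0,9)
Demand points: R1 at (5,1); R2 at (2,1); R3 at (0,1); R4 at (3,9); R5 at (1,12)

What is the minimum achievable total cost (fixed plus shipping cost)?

37

Open {W4}: assign each demand point to its cheapest open site.
  R1→W4 6, R2→W4 6, R3→W4 8, R4→W4 5, R5→W4 7
  shipping cost 32, fixed 5 → total 37.
Compare {W5}: shipping cost 30 + fixed 14 = 44.
Compare {W2, W4}: shipping cost 32 + fixed 12 = 44.
Compare {W4, W5}: shipping cost 26 + fixed 19 = 45.
All other subsets cost ≥ 44. Minimum total cost: 37.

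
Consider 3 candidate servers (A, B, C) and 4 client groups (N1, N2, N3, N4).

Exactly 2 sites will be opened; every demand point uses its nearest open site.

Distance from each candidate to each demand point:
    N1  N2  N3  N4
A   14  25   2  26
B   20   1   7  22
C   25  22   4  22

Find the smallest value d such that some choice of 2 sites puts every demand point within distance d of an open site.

22

Open {A, B}.
  Farthest demand point is N4 at distance 22 (to B); all others are ≤ 22.
With {A, C} the worst case is 22.
With {B, C} the worst case is 22.
No size-2 selection achieves below 22.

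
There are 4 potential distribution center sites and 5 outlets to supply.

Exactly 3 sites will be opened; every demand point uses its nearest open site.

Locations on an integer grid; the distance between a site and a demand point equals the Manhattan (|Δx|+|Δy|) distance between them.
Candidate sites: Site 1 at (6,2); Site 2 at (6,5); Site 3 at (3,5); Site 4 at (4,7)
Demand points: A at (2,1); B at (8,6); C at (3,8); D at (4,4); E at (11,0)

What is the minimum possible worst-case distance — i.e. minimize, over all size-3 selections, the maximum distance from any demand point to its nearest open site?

7

Open {Site 1, Site 2, Site 3}.
  Farthest demand point is E at distance 7 (to Site 1); all others are ≤ 7.
With {Site 1, Site 2, Site 4} the worst case is 7.
With {Site 1, Site 3, Site 4} the worst case is 7.
No size-3 selection achieves below 7.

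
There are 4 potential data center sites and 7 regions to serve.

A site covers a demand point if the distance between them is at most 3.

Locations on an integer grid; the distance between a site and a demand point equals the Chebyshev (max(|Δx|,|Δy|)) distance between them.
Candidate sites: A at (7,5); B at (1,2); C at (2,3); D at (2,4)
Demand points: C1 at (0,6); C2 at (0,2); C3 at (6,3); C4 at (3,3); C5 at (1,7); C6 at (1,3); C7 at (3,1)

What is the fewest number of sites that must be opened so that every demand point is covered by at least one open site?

2

Coverage sets (demand points within 3 of each site):
  A: {C3}
  B: {C2, C4, C6, C7}
  C: {C1, C2, C4, C6, C7}
  D: {C1, C2, C4, C5, C6, C7}
No single site covers all 7 demand points.
But {A, D} covers everything, so the minimum is 2.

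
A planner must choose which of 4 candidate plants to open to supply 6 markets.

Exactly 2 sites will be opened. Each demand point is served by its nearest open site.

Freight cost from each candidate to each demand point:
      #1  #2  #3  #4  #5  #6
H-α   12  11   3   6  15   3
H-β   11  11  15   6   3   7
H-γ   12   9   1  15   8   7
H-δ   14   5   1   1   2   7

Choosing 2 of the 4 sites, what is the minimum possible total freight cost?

24

Open {H-α, H-δ}.
  #1→H-α 12, #2→H-δ 5, #3→H-δ 1, #4→H-δ 1, #5→H-δ 2, #6→H-α 3  ⇒ total 24.
Compare {H-β, H-δ}: total 27.
Compare {H-γ, H-δ}: total 28.
No size-2 selection does better; minimum is 24.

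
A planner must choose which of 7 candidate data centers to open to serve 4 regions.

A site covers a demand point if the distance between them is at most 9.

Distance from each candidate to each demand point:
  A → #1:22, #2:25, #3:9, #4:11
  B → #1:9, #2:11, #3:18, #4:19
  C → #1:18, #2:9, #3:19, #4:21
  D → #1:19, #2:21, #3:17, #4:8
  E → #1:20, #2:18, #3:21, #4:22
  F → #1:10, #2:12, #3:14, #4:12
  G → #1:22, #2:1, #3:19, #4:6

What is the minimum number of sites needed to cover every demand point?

3

Coverage sets (demand points within 9 of each site):
  A: {#3}
  B: {#1}
  C: {#2}
  D: {#4}
  E: {}
  F: {}
  G: {#2, #4}
No 2 sites suffice: every size-2 union leaves at least one demand point uncovered.
But {A, B, G} covers everything, so the minimum is 3.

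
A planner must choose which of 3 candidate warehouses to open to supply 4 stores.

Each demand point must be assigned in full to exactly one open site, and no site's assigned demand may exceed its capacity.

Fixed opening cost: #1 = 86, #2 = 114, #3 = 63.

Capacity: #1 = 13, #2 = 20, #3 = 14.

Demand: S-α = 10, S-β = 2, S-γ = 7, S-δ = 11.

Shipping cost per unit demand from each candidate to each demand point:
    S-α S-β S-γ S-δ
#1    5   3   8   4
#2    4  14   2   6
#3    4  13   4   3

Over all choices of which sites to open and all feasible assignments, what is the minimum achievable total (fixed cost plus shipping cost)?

290

Open {#2, #3}; cheapest assignment that respects the capacities:
  #2 (cap 20, load 17): S-α, S-γ — cost 10×4 + 7×2 = 54
  #3 (cap 14, load 13): S-β, S-δ — cost 2×13 + 11×3 = 59
  Shipping 113, fixed 177 → total 290.
  Any other capacity-feasible assignment to {#2, #3} ships for at least 113.
Compare {#1, #2}: its best feasible assignment gives total 304.
Compare {#1, #2, #3}: its best feasible assignment gives total 356.
Every other set of open sites that can feasibly serve all demand totals ≥ 304 even under its best assignment. Minimum: 290.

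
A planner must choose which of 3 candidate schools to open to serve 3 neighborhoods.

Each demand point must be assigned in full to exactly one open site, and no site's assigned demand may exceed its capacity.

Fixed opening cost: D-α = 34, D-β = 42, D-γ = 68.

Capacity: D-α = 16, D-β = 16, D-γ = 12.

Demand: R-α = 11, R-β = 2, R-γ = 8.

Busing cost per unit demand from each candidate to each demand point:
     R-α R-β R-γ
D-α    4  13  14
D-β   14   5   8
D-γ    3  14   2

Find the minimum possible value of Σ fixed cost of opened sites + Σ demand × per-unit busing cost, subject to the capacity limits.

188

Open {D-α, D-γ}; cheapest assignment that respects the capacities:
  D-α (cap 16, load 13): R-α, R-β — cost 11×4 + 2×13 = 70
  D-γ (cap 12, load 8): R-γ — cost 8×2 = 16
  Shipping 86, fixed 102 → total 188.
  Any other capacity-feasible assignment to {D-α, D-γ} ships for at least 86.
Compare {D-α, D-β}: its best feasible assignment gives total 194.
Compare {D-α, D-β, D-γ}: its best feasible assignment gives total 214.
Every other set of open sites that can feasibly serve all demand totals ≥ 194 even under its best assignment. Minimum: 188.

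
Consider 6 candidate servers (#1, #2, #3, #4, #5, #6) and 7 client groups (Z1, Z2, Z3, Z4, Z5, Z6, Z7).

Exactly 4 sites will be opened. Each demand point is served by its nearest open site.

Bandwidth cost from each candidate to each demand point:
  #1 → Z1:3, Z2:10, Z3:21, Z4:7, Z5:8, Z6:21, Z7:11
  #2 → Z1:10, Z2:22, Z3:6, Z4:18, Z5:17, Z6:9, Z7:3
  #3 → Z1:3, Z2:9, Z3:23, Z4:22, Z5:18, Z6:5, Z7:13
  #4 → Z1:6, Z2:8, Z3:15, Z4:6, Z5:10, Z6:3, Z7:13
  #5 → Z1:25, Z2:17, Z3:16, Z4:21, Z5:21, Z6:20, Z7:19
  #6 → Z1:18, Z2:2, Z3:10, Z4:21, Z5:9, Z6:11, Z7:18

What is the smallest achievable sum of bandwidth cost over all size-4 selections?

31

Open {#1, #2, #4, #6}.
  Z1→#1 3, Z2→#6 2, Z3→#2 6, Z4→#4 6, Z5→#1 8, Z6→#4 3, Z7→#2 3  ⇒ total 31.
Compare {#2, #3, #4, #6}: total 32.
Compare {#1, #2, #3, #6}: total 34.
No size-4 selection does better; minimum is 31.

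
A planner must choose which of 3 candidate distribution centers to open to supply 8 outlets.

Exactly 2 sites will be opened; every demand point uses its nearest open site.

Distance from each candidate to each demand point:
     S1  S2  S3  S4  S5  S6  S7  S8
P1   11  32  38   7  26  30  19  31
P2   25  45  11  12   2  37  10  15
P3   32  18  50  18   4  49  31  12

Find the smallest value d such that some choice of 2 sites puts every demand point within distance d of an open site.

32

Open {P1, P2}.
  Farthest demand point is S2 at distance 32 (to P1); all others are ≤ 32.
With {P2, P3} the worst case is 37.
With {P1, P3} the worst case is 38.
No size-2 selection achieves below 32.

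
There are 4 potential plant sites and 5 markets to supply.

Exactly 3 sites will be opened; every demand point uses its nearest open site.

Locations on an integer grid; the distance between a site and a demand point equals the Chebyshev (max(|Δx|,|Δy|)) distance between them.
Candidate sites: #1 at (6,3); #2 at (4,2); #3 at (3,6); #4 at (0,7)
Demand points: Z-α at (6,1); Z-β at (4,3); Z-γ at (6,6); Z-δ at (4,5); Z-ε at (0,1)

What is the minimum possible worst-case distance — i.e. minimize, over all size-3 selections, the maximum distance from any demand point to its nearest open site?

4

Open {#1, #2, #3}.
  Farthest demand point is Z-ε at distance 4 (to #2); all others are ≤ 4.
With {#1, #2, #4} the worst case is 4.
With {#2, #3, #4} the worst case is 4.
No size-3 selection achieves below 4.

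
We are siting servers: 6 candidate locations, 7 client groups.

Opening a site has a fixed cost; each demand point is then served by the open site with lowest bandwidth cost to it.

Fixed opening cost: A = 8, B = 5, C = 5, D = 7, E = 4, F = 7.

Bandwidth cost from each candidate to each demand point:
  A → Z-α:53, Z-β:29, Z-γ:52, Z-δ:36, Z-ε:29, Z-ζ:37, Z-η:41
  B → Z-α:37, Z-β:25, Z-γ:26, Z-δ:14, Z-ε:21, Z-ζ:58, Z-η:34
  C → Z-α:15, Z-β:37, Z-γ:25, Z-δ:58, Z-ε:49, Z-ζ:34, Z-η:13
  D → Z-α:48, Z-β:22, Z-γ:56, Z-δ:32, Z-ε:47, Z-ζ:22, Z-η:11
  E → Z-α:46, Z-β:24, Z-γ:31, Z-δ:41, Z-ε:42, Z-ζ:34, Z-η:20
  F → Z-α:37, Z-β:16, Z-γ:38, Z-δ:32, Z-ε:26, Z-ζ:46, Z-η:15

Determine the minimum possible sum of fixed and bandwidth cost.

147

Open {B, C, D}: assign each demand point to its cheapest open site.
  Z-α→C 15, Z-β→D 22, Z-γ→C 25, Z-δ→B 14, Z-ε→B 21, Z-ζ→D 22, Z-η→D 11
  bandwidth cost 130, fixed 17 → total 147.
Compare {B, C, D, F}: bandwidth cost 124 + fixed 24 = 148.
Compare {B, C, D, E}: bandwidth cost 130 + fixed 21 = 151.
Compare {B, C, D, E, F}: bandwidth cost 124 + fixed 28 = 152.
All other subsets cost ≥ 148. Minimum total cost: 147.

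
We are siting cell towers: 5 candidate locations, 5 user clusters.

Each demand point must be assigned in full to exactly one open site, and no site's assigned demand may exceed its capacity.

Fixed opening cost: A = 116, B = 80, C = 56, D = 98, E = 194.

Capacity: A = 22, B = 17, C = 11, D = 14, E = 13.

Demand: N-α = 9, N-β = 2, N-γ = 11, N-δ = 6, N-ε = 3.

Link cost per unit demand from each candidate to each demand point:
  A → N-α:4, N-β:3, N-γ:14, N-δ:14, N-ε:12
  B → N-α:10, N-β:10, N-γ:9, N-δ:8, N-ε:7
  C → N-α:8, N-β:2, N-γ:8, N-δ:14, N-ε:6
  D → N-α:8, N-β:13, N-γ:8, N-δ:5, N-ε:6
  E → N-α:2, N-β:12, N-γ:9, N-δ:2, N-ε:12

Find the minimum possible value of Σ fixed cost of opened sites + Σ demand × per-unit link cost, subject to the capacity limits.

Open {A, B}; cheapest assignment that respects the capacities:
  A (cap 22, load 14): N-α, N-β, N-ε — cost 9×4 + 2×3 + 3×12 = 78
  B (cap 17, load 17): N-γ, N-δ — cost 11×9 + 6×8 = 147
  Shipping 225, fixed 196 → total 421.
  Any other capacity-feasible assignment to {A, B} ships for at least 225.
Compare {A, C}: its best feasible assignment gives total 422.
Compare {B, D}: its best feasible assignment gives total 441.
Every other set of open sites that can feasibly serve all demand totals ≥ 422 even under its best assignment. Minimum: 421.

421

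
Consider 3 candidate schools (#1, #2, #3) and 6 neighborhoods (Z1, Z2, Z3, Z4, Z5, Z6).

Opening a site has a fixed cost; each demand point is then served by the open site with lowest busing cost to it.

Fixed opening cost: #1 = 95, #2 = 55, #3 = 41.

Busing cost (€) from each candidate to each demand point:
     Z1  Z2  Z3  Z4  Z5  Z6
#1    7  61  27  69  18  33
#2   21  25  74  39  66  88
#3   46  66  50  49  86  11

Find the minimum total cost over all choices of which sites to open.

Open {#1, #2}: assign each demand point to its cheapest open site.
  Z1→#1 7, Z2→#2 25, Z3→#1 27, Z4→#2 39, Z5→#1 18, Z6→#1 33
  busing cost 149, fixed 150 → total 299.
Compare {#2, #3}: busing cost 212 + fixed 96 = 308.
Compare {#1, #3}: busing cost 173 + fixed 136 = 309.
Compare {#1}: busing cost 215 + fixed 95 = 310.
All other subsets cost ≥ 308. Minimum total cost: 299.

299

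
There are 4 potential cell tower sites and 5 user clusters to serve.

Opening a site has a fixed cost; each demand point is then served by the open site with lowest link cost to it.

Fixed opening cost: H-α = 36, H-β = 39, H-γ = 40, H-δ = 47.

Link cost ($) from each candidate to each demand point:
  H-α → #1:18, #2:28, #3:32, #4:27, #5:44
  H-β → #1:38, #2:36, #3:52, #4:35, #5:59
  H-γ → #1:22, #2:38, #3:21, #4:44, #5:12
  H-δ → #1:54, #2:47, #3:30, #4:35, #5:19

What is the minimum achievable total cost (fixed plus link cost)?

Open {H-γ}: assign each demand point to its cheapest open site.
  #1→H-γ 22, #2→H-γ 38, #3→H-γ 21, #4→H-γ 44, #5→H-γ 12
  link cost 137, fixed 40 → total 177.
Compare {H-α, H-γ}: link cost 106 + fixed 76 = 182.
Compare {H-α}: link cost 149 + fixed 36 = 185.
Compare {H-α, H-δ}: link cost 122 + fixed 83 = 205.
All other subsets cost ≥ 182. Minimum total cost: 177.

177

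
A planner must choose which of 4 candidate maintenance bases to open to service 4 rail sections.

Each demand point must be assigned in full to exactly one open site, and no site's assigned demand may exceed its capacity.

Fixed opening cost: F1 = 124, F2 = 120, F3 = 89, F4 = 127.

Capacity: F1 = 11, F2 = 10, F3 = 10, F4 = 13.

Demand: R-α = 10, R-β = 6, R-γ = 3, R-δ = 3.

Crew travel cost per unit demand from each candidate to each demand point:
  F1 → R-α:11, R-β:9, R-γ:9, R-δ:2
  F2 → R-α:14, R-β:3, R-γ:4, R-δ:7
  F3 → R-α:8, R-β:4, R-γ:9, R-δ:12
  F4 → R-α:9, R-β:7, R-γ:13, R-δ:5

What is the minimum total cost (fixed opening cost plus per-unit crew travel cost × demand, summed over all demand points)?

372

Open {F3, F4}; cheapest assignment that respects the capacities:
  F3 (cap 10, load 9): R-β, R-γ — cost 6×4 + 3×9 = 51
  F4 (cap 13, load 13): R-α, R-δ — cost 10×9 + 3×5 = 105
  Shipping 156, fixed 216 → total 372.
  Any other capacity-feasible assignment to {F3, F4} ships for at least 156.
Compare {F2, F4}: its best feasible assignment gives total 382.
Compare {F1, F4}: its best feasible assignment gives total 437.
Every other set of open sites that can feasibly serve all demand totals ≥ 382 even under its best assignment. Minimum: 372.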